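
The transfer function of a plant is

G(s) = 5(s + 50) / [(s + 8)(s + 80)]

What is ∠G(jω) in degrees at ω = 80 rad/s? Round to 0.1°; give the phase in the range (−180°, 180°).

At s = jω = j80:
zero (s+50): 50 + j80 → |·| = √(50²+80²) = √8900 ≈ 94.34, ∠ = arctan(80/50) ≈ 57.99°
pole (s+8): 8 + j80 → |·| = √(8²+80²) = √6464 ≈ 80.399, ∠ = arctan(80/8) ≈ 84.29°
pole (s+80): 80 + j80 → |·| = √(80²+80²) = √12800 ≈ 113.14, ∠ = arctan(80/80) ≈ 45.00°
∠G = 57.99° − 129.29° = -71.30°

-71.3°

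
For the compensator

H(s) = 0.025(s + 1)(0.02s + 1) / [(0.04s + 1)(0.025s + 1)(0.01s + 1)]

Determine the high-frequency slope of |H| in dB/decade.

-20 dB/decade

Each pole contributes −20 dB/decade at high frequency; each zero contributes +20 dB/decade.
Net: 2 zero(s) − 3 pole(s) → -20 dB/decade.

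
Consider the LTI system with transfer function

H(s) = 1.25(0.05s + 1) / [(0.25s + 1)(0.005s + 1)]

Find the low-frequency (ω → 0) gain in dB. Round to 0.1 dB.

1.9 dB

H(0) = 1.25 · 1 / 1 = 1.25
20 log₁₀(1.25) ≈ 1.94 dB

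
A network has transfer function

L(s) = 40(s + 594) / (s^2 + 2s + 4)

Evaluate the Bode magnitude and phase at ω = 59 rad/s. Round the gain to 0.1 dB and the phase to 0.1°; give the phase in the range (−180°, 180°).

16.7 dB, -172.4°

At s = jω = j59:
zero (s+594): 594 + j59 → |·| = √(594²+59²) = √356317 ≈ 596.92, ∠ = arctan(59/594) ≈ 5.67°
quadratic: (j59)² + 2·j59 + 4 = -3477 + j118 → |·| ≈ 3479, ∠ ≈ 178.06°
|L| = 40 · 596.92 / 3479 ≈ 6.8631
Gain = 20 log₁₀(6.8631) ≈ 16.73 dB
∠L = 5.67° − 178.06° = -172.39°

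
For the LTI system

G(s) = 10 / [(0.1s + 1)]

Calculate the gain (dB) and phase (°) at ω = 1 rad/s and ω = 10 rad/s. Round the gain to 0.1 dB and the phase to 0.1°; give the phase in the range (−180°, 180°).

At ω = 1 rad/s:
pole (1 + j1·0.1) = 1 + j0.1 → |·| ≈ 1.005, ∠ ≈ 5.71°
|G| = 10 · 1 / (1.005) ≈ 9.9502
Gain = 20 log₁₀(9.9502) ≈ 19.96 dB
∠G = (0°) − (5.71°) = -5.71°

At ω = 10 rad/s:
pole (1 + j10·0.1) = 1 + j1 → |·| ≈ 1.4142, ∠ ≈ 45.00°
|G| = 10 · 1 / (1.4142) ≈ 7.0711
Gain = 20 log₁₀(7.0711) ≈ 16.99 dB
∠G = (0°) − (45.00°) = -45.00°

ω = 1: 20.0 dB, -5.7°; ω = 10: 17.0 dB, -45.0°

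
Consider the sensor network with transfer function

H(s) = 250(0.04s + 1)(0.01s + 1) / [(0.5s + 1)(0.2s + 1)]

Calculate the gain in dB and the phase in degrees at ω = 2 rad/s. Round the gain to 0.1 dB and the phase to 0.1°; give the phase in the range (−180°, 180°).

At ω = 2 rad/s:
zero (1 + j2·0.04) = 1 + j0.08 → |·| ≈ 1.0032, ∠ ≈ 4.57°
zero (1 + j2·0.01) = 1 + j0.02 → |·| ≈ 1.0002, ∠ ≈ 1.15°
pole (1 + j2·0.5) = 1 + j1 → |·| ≈ 1.4142, ∠ ≈ 45.00°
pole (1 + j2·0.2) = 1 + j0.4 → |·| ≈ 1.077, ∠ ≈ 21.80°
|H| = 250 · 1.0032 · 1.0002 / (1.4142 · 1.077) ≈ 164.7
Gain = 20 log₁₀(164.7) ≈ 44.33 dB
∠H = (4.57° + 1.15°) − (45.00° + 21.80°) = -61.08°

44.3 dB, -61.1°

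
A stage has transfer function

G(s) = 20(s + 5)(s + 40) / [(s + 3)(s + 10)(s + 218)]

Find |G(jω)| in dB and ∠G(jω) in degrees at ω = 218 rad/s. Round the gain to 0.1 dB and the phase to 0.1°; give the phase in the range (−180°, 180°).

-23.6 dB, -53.3°

At s = jω = j218:
zero (s+5): 5 + j218 → |·| = √(5²+218²) = √47549 ≈ 218.06, ∠ = arctan(218/5) ≈ 88.69°
zero (s+40): 40 + j218 → |·| = √(40²+218²) = √49124 ≈ 221.64, ∠ = arctan(218/40) ≈ 79.60°
pole (s+3): 3 + j218 → |·| = √(3²+218²) = √47533 ≈ 218.02, ∠ = arctan(218/3) ≈ 89.21°
pole (s+10): 10 + j218 → |·| = √(10²+218²) = √47624 ≈ 218.23, ∠ = arctan(218/10) ≈ 87.37°
pole (s+218): 218 + j218 → |·| = √(218²+218²) = √95048 ≈ 308.3, ∠ = arctan(218/218) ≈ 45.00°
|G| = 20 · 48331 / 1.4668e+07 ≈ 0.0659
Gain = 20 log₁₀(0.0659) ≈ -23.62 dB
∠G = 168.29° − 221.58° = -53.29°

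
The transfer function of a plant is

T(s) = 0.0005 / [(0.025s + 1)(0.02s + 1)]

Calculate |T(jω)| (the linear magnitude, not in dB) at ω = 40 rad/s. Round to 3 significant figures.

At ω = 40 rad/s:
pole (1 + j40·0.025) = 1 + j1 → |·| ≈ 1.4142, ∠ ≈ 45.00°
pole (1 + j40·0.02) = 1 + j0.8 → |·| ≈ 1.2806, ∠ ≈ 38.66°
|T| = 0.0005 · 1 / (1.4142 · 1.2806) ≈ 0.00027609

0.000276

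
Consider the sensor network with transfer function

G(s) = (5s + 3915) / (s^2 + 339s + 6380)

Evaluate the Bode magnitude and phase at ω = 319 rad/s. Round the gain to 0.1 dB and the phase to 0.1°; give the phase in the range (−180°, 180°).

-30.7 dB, -109.2°

Substitute s = j319:
Numerator: 5(j319) + 3915 = 3915 + j1595
Denominator: (j319)^2 + 339(j319) + 6380 = -95381 + j108141
|N| = √(3915² + 1595²) ≈ 4227.4, ∠N ≈ 22.17°
|D| = √(95381² + 108141²) ≈ 1.4419e+05, ∠D ≈ 131.41°
|G| = 4227.4 / 1.4419e+05 ≈ 0.029318
Gain = 20 log₁₀(0.029318) ≈ -30.66 dB
∠G = 22.17° − 131.41° = -109.24°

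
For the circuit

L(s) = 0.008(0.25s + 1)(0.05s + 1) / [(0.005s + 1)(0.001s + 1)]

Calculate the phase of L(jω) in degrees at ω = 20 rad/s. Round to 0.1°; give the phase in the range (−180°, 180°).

At ω = 20 rad/s:
zero (1 + j20·0.25) = 1 + j5 → |·| ≈ 5.099, ∠ ≈ 78.69°
zero (1 + j20·0.05) = 1 + j1 → |·| ≈ 1.4142, ∠ ≈ 45.00°
pole (1 + j20·0.005) = 1 + j0.1 → |·| ≈ 1.005, ∠ ≈ 5.71°
pole (1 + j20·0.001) = 1 + j0.02 → |·| ≈ 1.0002, ∠ ≈ 1.15°
∠L = (78.69° + 45.00°) − (5.71° + 1.15°) = 116.83°

116.8°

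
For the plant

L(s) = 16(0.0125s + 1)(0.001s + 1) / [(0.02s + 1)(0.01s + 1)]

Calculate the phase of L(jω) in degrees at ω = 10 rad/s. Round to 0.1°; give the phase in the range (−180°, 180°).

At ω = 10 rad/s:
zero (1 + j10·0.0125) = 1 + j0.125 → |·| ≈ 1.0078, ∠ ≈ 7.13°
zero (1 + j10·0.001) = 1 + j0.01 → |·| ≈ 1, ∠ ≈ 0.57°
pole (1 + j10·0.02) = 1 + j0.2 → |·| ≈ 1.0198, ∠ ≈ 11.31°
pole (1 + j10·0.01) = 1 + j0.1 → |·| ≈ 1.005, ∠ ≈ 5.71°
∠L = (7.13° + 0.57°) − (11.31° + 5.71°) = -9.32°

-9.3°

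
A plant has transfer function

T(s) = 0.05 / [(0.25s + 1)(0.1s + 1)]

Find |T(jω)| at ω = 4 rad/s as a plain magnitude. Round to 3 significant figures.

0.0328

At ω = 4 rad/s:
pole (1 + j4·0.25) = 1 + j1 → |·| ≈ 1.4142, ∠ ≈ 45.00°
pole (1 + j4·0.1) = 1 + j0.4 → |·| ≈ 1.077, ∠ ≈ 21.80°
|T| = 0.05 · 1 / (1.4142 · 1.077) ≈ 0.032828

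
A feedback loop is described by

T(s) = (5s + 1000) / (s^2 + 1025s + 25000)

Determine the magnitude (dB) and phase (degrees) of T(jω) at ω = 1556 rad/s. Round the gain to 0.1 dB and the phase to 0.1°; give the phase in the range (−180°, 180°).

-51.3 dB, -63.7°

Substitute s = j1556:
Numerator: 5(j1556) + 1000 = 1000 + j7780
Denominator: (j1556)^2 + 1025(j1556) + 25000 = -2396136 + j1594900
|N| = √(1000² + 7780²) ≈ 7844, ∠N ≈ 82.68°
|D| = √(2396136² + 1594900²) ≈ 2.8784e+06, ∠D ≈ 146.35°
|T| = 7844 / 2.8784e+06 ≈ 0.0027251
Gain = 20 log₁₀(0.0027251) ≈ -51.29 dB
∠T = 82.68° − 146.35° = -63.67°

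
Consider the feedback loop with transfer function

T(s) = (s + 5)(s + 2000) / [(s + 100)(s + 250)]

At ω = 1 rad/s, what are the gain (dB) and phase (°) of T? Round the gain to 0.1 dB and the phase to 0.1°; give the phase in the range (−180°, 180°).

At s = jω = j1:
zero (s+5): 5 + j1 → |·| = √(5²+1²) = √26 ≈ 5.099, ∠ = arctan(1/5) ≈ 11.31°
zero (s+2000): 2000 + j1 → |·| = √(2000²+1²) = √4000001 ≈ 2000, ∠ = arctan(1/2000) ≈ 0.03°
pole (s+100): 100 + j1 → |·| = √(100²+1²) = √10001 ≈ 100, ∠ = arctan(1/100) ≈ 0.57°
pole (s+250): 250 + j1 → |·| = √(250²+1²) = √62501 ≈ 250, ∠ = arctan(1/250) ≈ 0.23°
|T| = 1 · 10198 / 25000 ≈ 0.40792
Gain = 20 log₁₀(0.40792) ≈ -7.79 dB
∠T = 11.34° − 0.80° = 10.54°

-7.8 dB, 10.5°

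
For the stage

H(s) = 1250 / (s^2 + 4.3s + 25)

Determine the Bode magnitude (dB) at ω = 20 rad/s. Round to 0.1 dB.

10.2 dB

At s = jω = j20:
quadratic: (j20)² + 4.3·j20 + 25 = -375 + j86 → |·| ≈ 384.73, ∠ ≈ 167.08°
|H| = 1250 / 384.73 ≈ 3.249
Gain = 20 log₁₀(3.249) ≈ 10.23 dB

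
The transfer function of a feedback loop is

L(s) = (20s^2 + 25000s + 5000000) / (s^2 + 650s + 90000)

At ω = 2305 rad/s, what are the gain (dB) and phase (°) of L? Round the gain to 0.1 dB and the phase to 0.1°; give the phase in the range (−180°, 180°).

26.6 dB, -13.6°

Substitute s = j2305:
Numerator: 20(j2305)^2 + 25000(j2305) + 5000000 = -101260500 + j57625000
Denominator: (j2305)^2 + 650(j2305) + 90000 = -5223025 + j1498250
|N| = √(101260500² + 57625000²) ≈ 1.1651e+08, ∠N ≈ 150.36°
|D| = √(5223025² + 1498250²) ≈ 5.4337e+06, ∠D ≈ 163.99°
|L| = 1.1651e+08 / 5.4337e+06 ≈ 21.442
Gain = 20 log₁₀(21.442) ≈ 26.63 dB
∠L = 150.36° − 163.99° = -13.63°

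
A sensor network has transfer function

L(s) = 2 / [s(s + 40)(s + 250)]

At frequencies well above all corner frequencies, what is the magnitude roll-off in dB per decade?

-60 dB/decade

Each pole contributes −20 dB/decade at high frequency; each zero contributes +20 dB/decade.
Net: 0 zero(s) − 3 pole(s) → -60 dB/decade.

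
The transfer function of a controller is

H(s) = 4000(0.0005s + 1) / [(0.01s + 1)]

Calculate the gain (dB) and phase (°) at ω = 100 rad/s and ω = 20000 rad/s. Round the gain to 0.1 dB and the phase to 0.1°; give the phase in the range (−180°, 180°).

ω = 100: 69.0 dB, -42.1°; ω = 20000: 46.1 dB, -5.4°

At ω = 100 rad/s:
zero (1 + j100·0.0005) = 1 + j0.05 → |·| ≈ 1.0012, ∠ ≈ 2.86°
pole (1 + j100·0.01) = 1 + j1 → |·| ≈ 1.4142, ∠ ≈ 45.00°
|H| = 4000 · 1.0012 / (1.4142) ≈ 2831.8
Gain = 20 log₁₀(2831.8) ≈ 69.04 dB
∠H = (2.86°) − (45.00°) = -42.14°

At ω = 20000 rad/s:
zero (1 + j20000·0.0005) = 1 + j10 → |·| ≈ 10.05, ∠ ≈ 84.29°
pole (1 + j20000·0.01) = 1 + j200 → |·| ≈ 200, ∠ ≈ 89.71°
|H| = 4000 · 10.05 / (200) ≈ 201
Gain = 20 log₁₀(201) ≈ 46.06 dB
∠H = (84.29°) − (89.71°) = -5.42°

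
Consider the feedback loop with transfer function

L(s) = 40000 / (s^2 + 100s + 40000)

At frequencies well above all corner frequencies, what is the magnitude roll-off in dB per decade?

-40 dB/decade

Each pole contributes −20 dB/decade at high frequency; each zero contributes +20 dB/decade.
Net: 0 zero(s) − 2 pole(s) → -40 dB/decade.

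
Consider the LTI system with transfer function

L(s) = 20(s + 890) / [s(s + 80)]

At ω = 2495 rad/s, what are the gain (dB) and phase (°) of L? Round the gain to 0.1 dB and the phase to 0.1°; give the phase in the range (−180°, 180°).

At s = jω = j2495:
zero (s+890): 890 + j2495 → |·| = √(890²+2495²) = √7017125 ≈ 2649, ∠ = arctan(2495/890) ≈ 70.37°
pole (s+80): 80 + j2495 → |·| = √(80²+2495²) = √6231425 ≈ 2496.3, ∠ = arctan(2495/80) ≈ 88.16°
pole at origin: |s| = 2495, ∠ = 90.00° (in denominator)
|L| = 20 · 2649 / 6.2283e+06 ≈ 0.0085063
Gain = 20 log₁₀(0.0085063) ≈ -41.41 dB
∠L = 70.37° − 178.16° = -107.79°

-41.4 dB, -107.8°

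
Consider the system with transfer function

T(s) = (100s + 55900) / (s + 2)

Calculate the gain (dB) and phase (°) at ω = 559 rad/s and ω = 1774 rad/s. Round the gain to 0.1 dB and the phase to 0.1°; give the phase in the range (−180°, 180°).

Substitute s = j559:
Numerator: 100(j559) + 55900 = 55900 + j55900
Denominator: (j559) + 2 = 2 + j559
|N| = √(55900² + 55900²) ≈ 79055, ∠N ≈ 45.00°
|D| = √(2² + 559²) ≈ 559, ∠D ≈ 89.80°
|T| = 79055 / 559 ≈ 141.42
Gain = 20 log₁₀(141.42) ≈ 43.01 dB
∠T = 45.00° − 89.80° = -44.80°

Substitute s = j1774:
Numerator: 100(j1774) + 55900 = 55900 + j177400
Denominator: (j1774) + 2 = 2 + j1774
|N| = √(55900² + 177400²) ≈ 1.86e+05, ∠N ≈ 72.51°
|D| = √(2² + 1774²) ≈ 1774, ∠D ≈ 89.94°
|T| = 1.86e+05 / 1774 ≈ 104.85
Gain = 20 log₁₀(104.85) ≈ 40.41 dB
∠T = 72.51° − 89.94° = -17.43°

ω = 559: 43.0 dB, -44.8°; ω = 1774: 40.4 dB, -17.4°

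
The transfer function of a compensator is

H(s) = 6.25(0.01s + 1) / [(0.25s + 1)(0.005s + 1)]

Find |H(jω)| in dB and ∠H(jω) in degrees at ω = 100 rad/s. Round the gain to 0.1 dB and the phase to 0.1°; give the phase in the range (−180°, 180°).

-10.0 dB, -69.3°

At ω = 100 rad/s:
zero (1 + j100·0.01) = 1 + j1 → |·| ≈ 1.4142, ∠ ≈ 45.00°
pole (1 + j100·0.25) = 1 + j25 → |·| ≈ 25.02, ∠ ≈ 87.71°
pole (1 + j100·0.005) = 1 + j0.5 → |·| ≈ 1.118, ∠ ≈ 26.57°
|H| = 6.25 · 1.4142 / (25.02 · 1.118) ≈ 0.31598
Gain = 20 log₁₀(0.31598) ≈ -10.01 dB
∠H = (45.00°) − (87.71° + 26.57°) = -69.28°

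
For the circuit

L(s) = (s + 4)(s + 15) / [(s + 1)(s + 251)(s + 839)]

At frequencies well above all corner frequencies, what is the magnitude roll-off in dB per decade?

Each pole contributes −20 dB/decade at high frequency; each zero contributes +20 dB/decade.
Net: 2 zero(s) − 3 pole(s) → -20 dB/decade.

-20 dB/decade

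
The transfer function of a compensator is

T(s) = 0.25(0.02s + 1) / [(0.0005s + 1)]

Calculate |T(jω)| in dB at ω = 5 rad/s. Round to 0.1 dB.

-12.0 dB

At ω = 5 rad/s:
zero (1 + j5·0.02) = 1 + j0.1 → |·| ≈ 1.005, ∠ ≈ 5.71°
pole (1 + j5·0.0005) = 1 + j0.0025 → |·| ≈ 1, ∠ ≈ 0.14°
|T| = 0.25 · 1.005 / (1) ≈ 0.25125
Gain = 20 log₁₀(0.25125) ≈ -12.00 dB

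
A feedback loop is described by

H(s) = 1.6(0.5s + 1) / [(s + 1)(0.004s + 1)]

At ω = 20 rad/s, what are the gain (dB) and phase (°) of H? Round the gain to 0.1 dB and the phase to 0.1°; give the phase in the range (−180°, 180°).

-1.9 dB, -7.4°

At ω = 20 rad/s:
zero (1 + j20·0.5) = 1 + j10 → |·| ≈ 10.05, ∠ ≈ 84.29°
pole (1 + j20·1) = 1 + j20 → |·| ≈ 20.025, ∠ ≈ 87.14°
pole (1 + j20·0.004) = 1 + j0.08 → |·| ≈ 1.0032, ∠ ≈ 4.57°
|H| = 1.6 · 10.05 / (20.025 · 1.0032) ≈ 0.80043
Gain = 20 log₁₀(0.80043) ≈ -1.93 dB
∠H = (84.29°) − (87.14° + 4.57°) = -7.42°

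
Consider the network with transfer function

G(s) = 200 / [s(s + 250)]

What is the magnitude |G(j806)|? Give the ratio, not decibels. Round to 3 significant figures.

0.000294

At s = jω = j806:
pole (s+250): 250 + j806 → |·| = √(250²+806²) = √712136 ≈ 843.88, ∠ = arctan(806/250) ≈ 72.77°
pole at origin: |s| = 806, ∠ = 90.00° (in denominator)
|G| = 200 / 6.8017e+05 ≈ 0.00029404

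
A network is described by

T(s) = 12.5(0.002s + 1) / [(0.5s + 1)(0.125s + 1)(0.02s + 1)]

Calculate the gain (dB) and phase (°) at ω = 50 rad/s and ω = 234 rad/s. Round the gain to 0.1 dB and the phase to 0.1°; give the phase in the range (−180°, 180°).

At ω = 50 rad/s:
zero (1 + j50·0.002) = 1 + j0.1 → |·| ≈ 1.005, ∠ ≈ 5.71°
pole (1 + j50·0.5) = 1 + j25 → |·| ≈ 25.02, ∠ ≈ 87.71°
pole (1 + j50·0.125) = 1 + j6.25 → |·| ≈ 6.3295, ∠ ≈ 80.91°
pole (1 + j50·0.02) = 1 + j1 → |·| ≈ 1.4142, ∠ ≈ 45.00°
|T| = 12.5 · 1.005 / (25.02 · 6.3295 · 1.4142) ≈ 0.056093
Gain = 20 log₁₀(0.056093) ≈ -25.02 dB
∠T = (5.71°) − (87.71° + 80.91° + 45.00°) = -207.91° ≡ 152.09° (principal value)

At ω = 234 rad/s:
zero (1 + j234·0.002) = 1 + j0.468 → |·| ≈ 1.1041, ∠ ≈ 25.08°
pole (1 + j234·0.5) = 1 + j117 → |·| ≈ 117, ∠ ≈ 89.51°
pole (1 + j234·0.125) = 1 + j29.25 → |·| ≈ 29.267, ∠ ≈ 88.04°
pole (1 + j234·0.02) = 1 + j4.68 → |·| ≈ 4.7856, ∠ ≈ 77.94°
|T| = 12.5 · 1.1041 / (117 · 29.267 · 4.7856) ≈ 0.00084221
Gain = 20 log₁₀(0.00084221) ≈ -61.49 dB
∠T = (25.08°) − (89.51° + 88.04° + 77.94°) = -230.41° ≡ 129.59° (principal value)

ω = 50: -25.0 dB, 152.1°; ω = 234: -61.5 dB, 129.6°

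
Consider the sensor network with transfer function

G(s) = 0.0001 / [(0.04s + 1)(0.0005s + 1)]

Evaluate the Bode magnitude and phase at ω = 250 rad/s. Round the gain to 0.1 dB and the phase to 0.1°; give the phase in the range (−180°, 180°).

-100.1 dB, -91.4°

At ω = 250 rad/s:
pole (1 + j250·0.04) = 1 + j10 → |·| ≈ 10.05, ∠ ≈ 84.29°
pole (1 + j250·0.0005) = 1 + j0.125 → |·| ≈ 1.0078, ∠ ≈ 7.13°
|G| = 0.0001 · 1 / (10.05 · 1.0078) ≈ 9.8732e-06
Gain = 20 log₁₀(9.8732e-06) ≈ -100.11 dB
∠G = (0°) − (84.29° + 7.13°) = -91.42°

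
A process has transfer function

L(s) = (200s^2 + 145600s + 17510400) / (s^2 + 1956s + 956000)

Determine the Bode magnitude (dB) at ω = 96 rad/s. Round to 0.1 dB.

26.8 dB

Substitute s = j96:
Numerator: 200(j96)^2 + 145600(j96) + 17510400 = 15667200 + j13977600
Denominator: (j96)^2 + 1956(j96) + 956000 = 946784 + j187776
|N| = √(15667200² + 13977600²) ≈ 2.0996e+07, ∠N ≈ 41.74°
|D| = √(946784² + 187776²) ≈ 9.6523e+05, ∠D ≈ 11.22°
|L| = 2.0996e+07 / 9.6523e+05 ≈ 21.752
Gain = 20 log₁₀(21.752) ≈ 26.75 dB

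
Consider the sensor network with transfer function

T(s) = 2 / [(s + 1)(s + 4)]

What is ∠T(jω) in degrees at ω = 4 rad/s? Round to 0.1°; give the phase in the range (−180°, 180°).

At s = jω = j4:
pole (s+1): 1 + j4 → |·| = √(1²+4²) = √17 ≈ 4.1231, ∠ = arctan(4/1) ≈ 75.96°
pole (s+4): 4 + j4 → |·| = √(4²+4²) = √32 ≈ 5.6569, ∠ = arctan(4/4) ≈ 45.00°
∠T = 0.00° − 120.96° = -120.96°

-121.0°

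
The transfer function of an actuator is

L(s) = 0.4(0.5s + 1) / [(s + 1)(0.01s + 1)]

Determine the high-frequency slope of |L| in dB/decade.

-20 dB/decade

Each pole contributes −20 dB/decade at high frequency; each zero contributes +20 dB/decade.
Net: 1 zero(s) − 2 pole(s) → -20 dB/decade.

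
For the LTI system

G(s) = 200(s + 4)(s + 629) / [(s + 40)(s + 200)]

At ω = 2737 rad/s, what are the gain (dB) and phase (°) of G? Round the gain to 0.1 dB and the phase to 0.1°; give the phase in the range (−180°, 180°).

At s = jω = j2737:
zero (s+4): 4 + j2737 → |·| = √(4²+2737²) = √7491185 ≈ 2737, ∠ = arctan(2737/4) ≈ 89.92°
zero (s+629): 629 + j2737 → |·| = √(629²+2737²) = √7886810 ≈ 2808.3, ∠ = arctan(2737/629) ≈ 77.06°
pole (s+40): 40 + j2737 → |·| = √(40²+2737²) = √7492769 ≈ 2737.3, ∠ = arctan(2737/40) ≈ 89.16°
pole (s+200): 200 + j2737 → |·| = √(200²+2737²) = √7531169 ≈ 2744.3, ∠ = arctan(2737/200) ≈ 85.82°
|G| = 200 · 7.6863e+06 / 7.512e+06 ≈ 204.64
Gain = 20 log₁₀(204.64) ≈ 46.22 dB
∠G = 166.98° − 174.98° = -8.00°

46.2 dB, -8.0°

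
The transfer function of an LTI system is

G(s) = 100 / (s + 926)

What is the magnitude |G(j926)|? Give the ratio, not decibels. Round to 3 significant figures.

Substitute s = j926:
Numerator: 100 = 100 + j0
Denominator: (j926) + 926 = 926 + j926
|N| = √(100² + 0²) ≈ 100, ∠N ≈ 0.00°
|D| = √(926² + 926²) ≈ 1309.6, ∠D ≈ 45.00°
|G| = 100 / 1309.6 ≈ 0.076359

0.0764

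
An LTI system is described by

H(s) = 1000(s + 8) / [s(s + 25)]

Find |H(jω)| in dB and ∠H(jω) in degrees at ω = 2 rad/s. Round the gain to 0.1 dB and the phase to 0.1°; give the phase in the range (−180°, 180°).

At s = jω = j2:
zero (s+8): 8 + j2 → |·| = √(8²+2²) = √68 ≈ 8.2462, ∠ = arctan(2/8) ≈ 14.04°
pole (s+25): 25 + j2 → |·| = √(25²+2²) = √629 ≈ 25.08, ∠ = arctan(2/25) ≈ 4.57°
pole at origin: |s| = 2, ∠ = 90.00° (in denominator)
|H| = 1000 · 8.2462 / 50.16 ≈ 164.4
Gain = 20 log₁₀(164.4) ≈ 44.32 dB
∠H = 14.04° − 94.57° = -80.53°

44.3 dB, -80.5°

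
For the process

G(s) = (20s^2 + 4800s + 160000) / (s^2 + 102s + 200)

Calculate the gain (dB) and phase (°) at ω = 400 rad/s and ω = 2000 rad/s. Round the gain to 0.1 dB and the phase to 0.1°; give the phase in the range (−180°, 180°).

Substitute s = j400:
Numerator: 20(j400)^2 + 4800(j400) + 160000 = -3040000 + j1920000
Denominator: (j400)^2 + 102(j400) + 200 = -159800 + j40800
|N| = √(3040000² + 1920000²) ≈ 3.5956e+06, ∠N ≈ 147.72°
|D| = √(159800² + 40800²) ≈ 1.6493e+05, ∠D ≈ 165.68°
|G| = 3.5956e+06 / 1.6493e+05 ≈ 21.801
Gain = 20 log₁₀(21.801) ≈ 26.77 dB
∠G = 147.72° − 165.68° = -17.96°

Substitute s = j2000:
Numerator: 20(j2000)^2 + 4800(j2000) + 160000 = -79840000 + j9600000
Denominator: (j2000)^2 + 102(j2000) + 200 = -3999800 + j204000
|N| = √(79840000² + 9600000²) ≈ 8.0415e+07, ∠N ≈ 173.14°
|D| = √(3999800² + 204000²) ≈ 4.005e+06, ∠D ≈ 177.08°
|G| = 8.0415e+07 / 4.005e+06 ≈ 20.079
Gain = 20 log₁₀(20.079) ≈ 26.05 dB
∠G = 173.14° − 177.08° = -3.94°

ω = 400: 26.8 dB, -18.0°; ω = 2000: 26.1 dB, -3.9°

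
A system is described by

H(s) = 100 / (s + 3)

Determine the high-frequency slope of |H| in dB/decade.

-20 dB/decade

Each pole contributes −20 dB/decade at high frequency; each zero contributes +20 dB/decade.
Net: 0 zero(s) − 1 pole(s) → -20 dB/decade.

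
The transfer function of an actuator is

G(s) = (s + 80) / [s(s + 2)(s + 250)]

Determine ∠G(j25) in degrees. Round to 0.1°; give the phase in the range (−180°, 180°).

At s = jω = j25:
zero (s+80): 80 + j25 → |·| = √(80²+25²) = √7025 ≈ 83.815, ∠ = arctan(25/80) ≈ 17.35°
pole (s+2): 2 + j25 → |·| = √(2²+25²) = √629 ≈ 25.08, ∠ = arctan(25/2) ≈ 85.43°
pole (s+250): 250 + j25 → |·| = √(250²+25²) = √63125 ≈ 251.25, ∠ = arctan(25/250) ≈ 5.71°
pole at origin: |s| = 25, ∠ = 90.00° (in denominator)
∠G = 17.35° − 181.14° = -163.79°

-163.8°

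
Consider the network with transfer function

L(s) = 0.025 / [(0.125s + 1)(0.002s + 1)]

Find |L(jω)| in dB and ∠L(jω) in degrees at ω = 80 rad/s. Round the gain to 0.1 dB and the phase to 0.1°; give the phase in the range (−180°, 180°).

At ω = 80 rad/s:
pole (1 + j80·0.125) = 1 + j10 → |·| ≈ 10.05, ∠ ≈ 84.29°
pole (1 + j80·0.002) = 1 + j0.16 → |·| ≈ 1.0127, ∠ ≈ 9.09°
|L| = 0.025 · 1 / (10.05 · 1.0127) ≈ 0.0024564
Gain = 20 log₁₀(0.0024564) ≈ -52.19 dB
∠L = (0°) − (84.29° + 9.09°) = -93.38°

-52.2 dB, -93.4°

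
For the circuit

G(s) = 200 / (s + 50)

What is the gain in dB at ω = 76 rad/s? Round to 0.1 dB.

Substitute s = j76:
Numerator: 200 = 200 + j0
Denominator: (j76) + 50 = 50 + j76
|N| = √(200² + 0²) ≈ 200, ∠N ≈ 0.00°
|D| = √(50² + 76²) ≈ 90.973, ∠D ≈ 56.66°
|G| = 200 / 90.973 ≈ 2.1985
Gain = 20 log₁₀(2.1985) ≈ 6.84 dB

6.8 dB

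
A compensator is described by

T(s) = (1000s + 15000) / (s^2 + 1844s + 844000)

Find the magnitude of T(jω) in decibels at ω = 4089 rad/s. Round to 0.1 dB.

Substitute s = j4089:
Numerator: 1000(j4089) + 15000 = 15000 + j4089000
Denominator: (j4089)^2 + 1844(j4089) + 844000 = -15875921 + j7540116
|N| = √(15000² + 4089000²) ≈ 4.089e+06, ∠N ≈ 89.79°
|D| = √(15875921² + 7540116²) ≈ 1.7576e+07, ∠D ≈ 154.60°
|T| = 4.089e+06 / 1.7576e+07 ≈ 0.23265
Gain = 20 log₁₀(0.23265) ≈ -12.67 dB

-12.7 dB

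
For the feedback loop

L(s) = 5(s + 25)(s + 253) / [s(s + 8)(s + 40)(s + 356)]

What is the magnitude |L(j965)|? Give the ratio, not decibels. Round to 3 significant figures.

5.20e-06

At s = jω = j965:
zero (s+25): 25 + j965 → |·| = √(25²+965²) = √931850 ≈ 965.32, ∠ = arctan(965/25) ≈ 88.52°
zero (s+253): 253 + j965 → |·| = √(253²+965²) = √995234 ≈ 997.61, ∠ = arctan(965/253) ≈ 75.31°
pole (s+8): 8 + j965 → |·| = √(8²+965²) = √931289 ≈ 965.03, ∠ = arctan(965/8) ≈ 89.53°
pole (s+40): 40 + j965 → |·| = √(40²+965²) = √932825 ≈ 965.83, ∠ = arctan(965/40) ≈ 87.63°
pole (s+356): 356 + j965 → |·| = √(356²+965²) = √1057961 ≈ 1028.6, ∠ = arctan(965/356) ≈ 69.75°
pole at origin: |s| = 965, ∠ = 90.00° (in denominator)
|L| = 5 · 9.6301e+05 / 9.2516e+11 ≈ 5.2046e-06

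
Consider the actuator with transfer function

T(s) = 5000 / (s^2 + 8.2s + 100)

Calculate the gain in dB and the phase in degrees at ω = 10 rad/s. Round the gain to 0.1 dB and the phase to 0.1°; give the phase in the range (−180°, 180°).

At s = jω = j10:
quadratic: (j10)² + 8.2·j10 + 100 = 0 + j82 → |·| ≈ 82, ∠ ≈ 90.00°
|T| = 5000 / 82 ≈ 60.976
Gain = 20 log₁₀(60.976) ≈ 35.70 dB
∠T = 0.00° − 90.00° = -90.00°

35.7 dB, -90.0°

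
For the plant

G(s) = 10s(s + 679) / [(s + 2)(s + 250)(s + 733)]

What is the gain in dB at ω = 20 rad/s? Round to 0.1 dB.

-28.7 dB

At s = jω = j20:
zero (s+679): 679 + j20 → |·| = √(679²+20²) = √461441 ≈ 679.29, ∠ = arctan(20/679) ≈ 1.69°
zero at origin: s = j20 → |·| = 20, ∠ = 90.00°
pole (s+2): 2 + j20 → |·| = √(2²+20²) = √404 ≈ 20.1, ∠ = arctan(20/2) ≈ 84.29°
pole (s+250): 250 + j20 → |·| = √(250²+20²) = √62900 ≈ 250.8, ∠ = arctan(20/250) ≈ 4.57°
pole (s+733): 733 + j20 → |·| = √(733²+20²) = √537689 ≈ 733.27, ∠ = arctan(20/733) ≈ 1.56°
|G| = 10 · 13586 / 3.6965e+06 ≈ 0.036754
Gain = 20 log₁₀(0.036754) ≈ -28.69 dB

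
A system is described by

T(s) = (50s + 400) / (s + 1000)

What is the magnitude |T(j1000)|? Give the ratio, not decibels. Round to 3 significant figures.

35.4

Substitute s = j1000:
Numerator: 50(j1000) + 400 = 400 + j50000
Denominator: (j1000) + 1000 = 1000 + j1000
|N| = √(400² + 50000²) ≈ 50002, ∠N ≈ 89.54°
|D| = √(1000² + 1000²) ≈ 1414.2, ∠D ≈ 45.00°
|T| = 50002 / 1414.2 ≈ 35.357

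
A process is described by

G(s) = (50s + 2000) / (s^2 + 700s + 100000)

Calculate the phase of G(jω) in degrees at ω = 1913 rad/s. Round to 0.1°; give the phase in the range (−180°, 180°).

Substitute s = j1913:
Numerator: 50(j1913) + 2000 = 2000 + j95650
Denominator: (j1913)^2 + 700(j1913) + 100000 = -3559569 + j1339100
|N| = √(2000² + 95650²) ≈ 95671, ∠N ≈ 88.80°
|D| = √(3559569² + 1339100²) ≈ 3.8031e+06, ∠D ≈ 159.38°
∠G = 88.80° − 159.38° = -70.58°

-70.6°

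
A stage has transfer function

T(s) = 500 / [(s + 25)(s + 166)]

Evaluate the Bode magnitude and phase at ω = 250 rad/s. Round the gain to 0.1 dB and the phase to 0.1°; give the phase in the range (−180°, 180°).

-43.6 dB, -140.7°

At s = jω = j250:
pole (s+25): 25 + j250 → |·| = √(25²+250²) = √63125 ≈ 251.25, ∠ = arctan(250/25) ≈ 84.29°
pole (s+166): 166 + j250 → |·| = √(166²+250²) = √90056 ≈ 300.09, ∠ = arctan(250/166) ≈ 56.42°
|T| = 500 / 75398 ≈ 0.0066315
Gain = 20 log₁₀(0.0066315) ≈ -43.57 dB
∠T = 0.00° − 140.71° = -140.71°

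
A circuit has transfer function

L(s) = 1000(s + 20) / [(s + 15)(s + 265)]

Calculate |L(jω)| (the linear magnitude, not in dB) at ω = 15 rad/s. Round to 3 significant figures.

4.44

At s = jω = j15:
zero (s+20): 20 + j15 → |·| = √(20²+15²) = √625 ≈ 25, ∠ = arctan(15/20) ≈ 36.87°
pole (s+15): 15 + j15 → |·| = √(15²+15²) = √450 ≈ 21.213, ∠ = arctan(15/15) ≈ 45.00°
pole (s+265): 265 + j15 → |·| = √(265²+15²) = √70450 ≈ 265.42, ∠ = arctan(15/265) ≈ 3.24°
|L| = 1000 · 25 / 5630.4 ≈ 4.4402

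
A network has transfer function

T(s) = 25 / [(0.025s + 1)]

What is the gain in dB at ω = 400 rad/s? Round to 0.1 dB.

7.9 dB

At ω = 400 rad/s:
pole (1 + j400·0.025) = 1 + j10 → |·| ≈ 10.05, ∠ ≈ 84.29°
|T| = 25 · 1 / (10.05) ≈ 2.4876
Gain = 20 log₁₀(2.4876) ≈ 7.92 dB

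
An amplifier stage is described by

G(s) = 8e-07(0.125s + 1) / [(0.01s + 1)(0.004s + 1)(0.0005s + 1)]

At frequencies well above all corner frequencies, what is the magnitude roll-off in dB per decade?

-40 dB/decade

Each pole contributes −20 dB/decade at high frequency; each zero contributes +20 dB/decade.
Net: 1 zero(s) − 3 pole(s) → -40 dB/decade.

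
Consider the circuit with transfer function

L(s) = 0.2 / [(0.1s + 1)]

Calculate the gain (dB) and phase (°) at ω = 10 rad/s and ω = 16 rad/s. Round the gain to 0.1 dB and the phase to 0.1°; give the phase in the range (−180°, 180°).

ω = 10: -17.0 dB, -45.0°; ω = 16: -19.5 dB, -58.0°

At ω = 10 rad/s:
pole (1 + j10·0.1) = 1 + j1 → |·| ≈ 1.4142, ∠ ≈ 45.00°
|L| = 0.2 · 1 / (1.4142) ≈ 0.14142
Gain = 20 log₁₀(0.14142) ≈ -16.99 dB
∠L = (0°) − (45.00°) = -45.00°

At ω = 16 rad/s:
pole (1 + j16·0.1) = 1 + j1.6 → |·| ≈ 1.8868, ∠ ≈ 57.99°
|L| = 0.2 · 1 / (1.8868) ≈ 0.106
Gain = 20 log₁₀(0.106) ≈ -19.49 dB
∠L = (0°) − (57.99°) = -57.99°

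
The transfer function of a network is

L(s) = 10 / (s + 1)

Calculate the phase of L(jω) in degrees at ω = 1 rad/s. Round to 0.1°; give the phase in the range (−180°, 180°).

-45.0°

Substitute s = j1:
Numerator: 10 = 10 + j0
Denominator: (j1) + 1 = 1 + j1
|N| = √(10² + 0²) ≈ 10, ∠N ≈ 0.00°
|D| = √(1² + 1²) ≈ 1.4142, ∠D ≈ 45.00°
∠L = 0.00° − 45.00° = -45.00°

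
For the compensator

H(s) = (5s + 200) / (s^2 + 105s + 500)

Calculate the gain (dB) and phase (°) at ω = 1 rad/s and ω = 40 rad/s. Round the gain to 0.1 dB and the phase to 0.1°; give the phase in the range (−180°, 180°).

ω = 1: -8.1 dB, -10.5°; ω = 40: -23.7 dB, -59.7°

Substitute s = j1:
Numerator: 5(j1) + 200 = 200 + j5
Denominator: (j1)^2 + 105(j1) + 500 = 499 + j105
|N| = √(200² + 5²) ≈ 200.06, ∠N ≈ 1.43°
|D| = √(499² + 105²) ≈ 509.93, ∠D ≈ 11.88°
|H| = 200.06 / 509.93 ≈ 0.39233
Gain = 20 log₁₀(0.39233) ≈ -8.13 dB
∠H = 1.43° − 11.88° = -10.45°

Substitute s = j40:
Numerator: 5(j40) + 200 = 200 + j200
Denominator: (j40)^2 + 105(j40) + 500 = -1100 + j4200
|N| = √(200² + 200²) ≈ 282.84, ∠N ≈ 45.00°
|D| = √(1100² + 4200²) ≈ 4341.7, ∠D ≈ 104.68°
|H| = 282.84 / 4341.7 ≈ 0.065145
Gain = 20 log₁₀(0.065145) ≈ -23.72 dB
∠H = 45.00° − 104.68° = -59.68°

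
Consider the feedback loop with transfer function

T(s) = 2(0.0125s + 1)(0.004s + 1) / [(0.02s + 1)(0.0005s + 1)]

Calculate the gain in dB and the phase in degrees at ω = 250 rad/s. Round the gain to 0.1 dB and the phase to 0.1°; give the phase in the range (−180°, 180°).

At ω = 250 rad/s:
zero (1 + j250·0.0125) = 1 + j3.125 → |·| ≈ 3.2811, ∠ ≈ 72.26°
zero (1 + j250·0.004) = 1 + j1 → |·| ≈ 1.4142, ∠ ≈ 45.00°
pole (1 + j250·0.02) = 1 + j5 → |·| ≈ 5.099, ∠ ≈ 78.69°
pole (1 + j250·0.0005) = 1 + j0.125 → |·| ≈ 1.0078, ∠ ≈ 7.13°
|T| = 2 · 3.2811 · 1.4142 / (5.099 · 1.0078) ≈ 1.8059
Gain = 20 log₁₀(1.8059) ≈ 5.13 dB
∠T = (72.26° + 45.00°) − (78.69° + 7.13°) = 31.44°

5.1 dB, 31.4°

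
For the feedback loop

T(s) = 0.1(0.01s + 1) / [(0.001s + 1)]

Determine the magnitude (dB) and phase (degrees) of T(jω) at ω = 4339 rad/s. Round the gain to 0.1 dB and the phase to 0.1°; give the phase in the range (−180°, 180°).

-0.2 dB, 11.7°

At ω = 4339 rad/s:
zero (1 + j4339·0.01) = 1 + j43.39 → |·| ≈ 43.402, ∠ ≈ 88.68°
pole (1 + j4339·0.001) = 1 + j4.339 → |·| ≈ 4.4527, ∠ ≈ 77.02°
|T| = 0.1 · 43.402 / (4.4527) ≈ 0.97473
Gain = 20 log₁₀(0.97473) ≈ -0.22 dB
∠T = (88.68°) − (77.02°) = 11.66°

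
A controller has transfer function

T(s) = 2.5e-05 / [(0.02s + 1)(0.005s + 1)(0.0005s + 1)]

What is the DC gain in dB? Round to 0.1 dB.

T(0) = 2.5e-05 · 1 / 1 = 2.5e-05
20 log₁₀(2.5e-05) ≈ -92.04 dB

-92.0 dB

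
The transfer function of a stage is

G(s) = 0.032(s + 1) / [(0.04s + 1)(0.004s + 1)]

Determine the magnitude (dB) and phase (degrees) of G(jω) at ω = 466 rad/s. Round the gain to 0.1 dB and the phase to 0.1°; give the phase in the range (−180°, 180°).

At ω = 466 rad/s:
zero (1 + j466·1) = 1 + j466 → |·| ≈ 466, ∠ ≈ 89.88°
pole (1 + j466·0.04) = 1 + j18.64 → |·| ≈ 18.667, ∠ ≈ 86.93°
pole (1 + j466·0.004) = 1 + j1.864 → |·| ≈ 2.1153, ∠ ≈ 61.79°
|G| = 0.032 · 466 / (18.667 · 2.1153) ≈ 0.37765
Gain = 20 log₁₀(0.37765) ≈ -8.46 dB
∠G = (89.88°) − (86.93° + 61.79°) = -58.84°

-8.5 dB, -58.8°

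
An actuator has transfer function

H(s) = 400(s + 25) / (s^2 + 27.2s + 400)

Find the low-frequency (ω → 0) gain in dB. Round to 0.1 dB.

28.0 dB

H(0) = 400·25 / 400 = 25
20 log₁₀(25) ≈ 27.96 dB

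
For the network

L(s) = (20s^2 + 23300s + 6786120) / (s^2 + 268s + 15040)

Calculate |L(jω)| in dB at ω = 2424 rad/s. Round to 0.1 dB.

Substitute s = j2424:
Numerator: 20(j2424)^2 + 23300(j2424) + 6786120 = -110729400 + j56479200
Denominator: (j2424)^2 + 268(j2424) + 15040 = -5860736 + j649632
|N| = √(110729400² + 56479200²) ≈ 1.243e+08, ∠N ≈ 152.98°
|D| = √(5860736² + 649632²) ≈ 5.8966e+06, ∠D ≈ 173.67°
|L| = 1.243e+08 / 5.8966e+06 ≈ 21.08
Gain = 20 log₁₀(21.08) ≈ 26.48 dB

26.5 dB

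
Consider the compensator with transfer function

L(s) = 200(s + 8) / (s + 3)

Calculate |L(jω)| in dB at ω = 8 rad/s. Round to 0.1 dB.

At s = jω = j8:
zero (s+8): 8 + j8 → |·| = √(8²+8²) = √128 ≈ 11.314, ∠ = arctan(8/8) ≈ 45.00°
pole (s+3): 3 + j8 → |·| = √(3²+8²) = √73 ≈ 8.544, ∠ = arctan(8/3) ≈ 69.44°
|L| = 200 · 11.314 / 8.544 ≈ 264.84
Gain = 20 log₁₀(264.84) ≈ 48.46 dB

48.5 dB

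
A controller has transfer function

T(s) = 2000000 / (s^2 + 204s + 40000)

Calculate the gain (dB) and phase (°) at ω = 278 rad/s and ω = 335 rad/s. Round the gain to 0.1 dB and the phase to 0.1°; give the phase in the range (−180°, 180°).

At s = jω = j278:
quadratic: (j278)² + 204·j278 + 40000 = -37284 + j56712 → |·| ≈ 67870, ∠ ≈ 123.32°
|T| = 2000000 / 67870 ≈ 29.468
Gain = 20 log₁₀(29.468) ≈ 29.39 dB
∠T = 0.00° − 123.32° = -123.32°

At s = jω = j335:
quadratic: (j335)² + 204·j335 + 40000 = -72225 + j68340 → |·| ≈ 99432, ∠ ≈ 136.58°
|T| = 2000000 / 99432 ≈ 20.114
Gain = 20 log₁₀(20.114) ≈ 26.07 dB
∠T = 0.00° − 136.58° = -136.58°

ω = 278: 29.4 dB, -123.3°; ω = 335: 26.1 dB, -136.6°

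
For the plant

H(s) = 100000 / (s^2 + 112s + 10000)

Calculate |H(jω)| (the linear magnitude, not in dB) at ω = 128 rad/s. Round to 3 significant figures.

At s = jω = j128:
quadratic: (j128)² + 112·j128 + 10000 = -6384 + j14336 → |·| ≈ 15693, ∠ ≈ 114.00°
|H| = 100000 / 15693 ≈ 6.3723

6.37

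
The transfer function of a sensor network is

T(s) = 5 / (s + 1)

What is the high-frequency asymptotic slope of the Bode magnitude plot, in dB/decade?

-20 dB/decade

Each pole contributes −20 dB/decade at high frequency; each zero contributes +20 dB/decade.
Net: 0 zero(s) − 1 pole(s) → -20 dB/decade.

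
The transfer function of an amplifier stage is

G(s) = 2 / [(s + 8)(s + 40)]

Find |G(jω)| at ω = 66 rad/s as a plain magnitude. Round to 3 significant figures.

At s = jω = j66:
pole (s+8): 8 + j66 → |·| = √(8²+66²) = √4420 ≈ 66.483, ∠ = arctan(66/8) ≈ 83.09°
pole (s+40): 40 + j66 → |·| = √(40²+66²) = √5956 ≈ 77.175, ∠ = arctan(66/40) ≈ 58.78°
|G| = 2 / 5130.8 ≈ 0.0003898

0.000390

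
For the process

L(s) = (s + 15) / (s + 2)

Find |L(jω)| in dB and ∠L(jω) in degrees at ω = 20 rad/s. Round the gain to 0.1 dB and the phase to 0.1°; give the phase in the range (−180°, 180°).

1.9 dB, -31.2°

At s = jω = j20:
zero (s+15): 15 + j20 → |·| = √(15²+20²) = √625 ≈ 25, ∠ = arctan(20/15) ≈ 53.13°
pole (s+2): 2 + j20 → |·| = √(2²+20²) = √404 ≈ 20.1, ∠ = arctan(20/2) ≈ 84.29°
|L| = 1 · 25 / 20.1 ≈ 1.2438
Gain = 20 log₁₀(1.2438) ≈ 1.90 dB
∠L = 53.13° − 84.29° = -31.16°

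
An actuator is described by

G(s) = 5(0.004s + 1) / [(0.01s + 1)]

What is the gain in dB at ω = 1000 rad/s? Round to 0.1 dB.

At ω = 1000 rad/s:
zero (1 + j1000·0.004) = 1 + j4 → |·| ≈ 4.1231, ∠ ≈ 75.96°
pole (1 + j1000·0.01) = 1 + j10 → |·| ≈ 10.05, ∠ ≈ 84.29°
|G| = 5 · 4.1231 / (10.05) ≈ 2.0513
Gain = 20 log₁₀(2.0513) ≈ 6.24 dB

6.2 dB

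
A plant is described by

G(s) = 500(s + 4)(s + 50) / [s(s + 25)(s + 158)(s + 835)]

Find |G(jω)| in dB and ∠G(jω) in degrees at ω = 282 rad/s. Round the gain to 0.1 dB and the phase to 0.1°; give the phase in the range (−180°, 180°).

-55.0 dB, -85.2°

At s = jω = j282:
zero (s+4): 4 + j282 → |·| = √(4²+282²) = √79540 ≈ 282.03, ∠ = arctan(282/4) ≈ 89.19°
zero (s+50): 50 + j282 → |·| = √(50²+282²) = √82024 ≈ 286.4, ∠ = arctan(282/50) ≈ 79.95°
pole (s+25): 25 + j282 → |·| = √(25²+282²) = √80149 ≈ 283.11, ∠ = arctan(282/25) ≈ 84.93°
pole (s+158): 158 + j282 → |·| = √(158²+282²) = √104488 ≈ 323.25, ∠ = arctan(282/158) ≈ 60.74°
pole (s+835): 835 + j282 → |·| = √(835²+282²) = √776749 ≈ 881.33, ∠ = arctan(282/835) ≈ 18.66°
pole at origin: |s| = 282, ∠ = 90.00° (in denominator)
|G| = 500 · 80773 / 2.2745e+10 ≈ 0.0017756
Gain = 20 log₁₀(0.0017756) ≈ -55.01 dB
∠G = 169.14° − 254.33° = -85.19°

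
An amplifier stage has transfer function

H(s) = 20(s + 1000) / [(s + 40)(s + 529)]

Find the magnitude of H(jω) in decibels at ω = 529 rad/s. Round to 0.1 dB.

-24.9 dB

At s = jω = j529:
zero (s+1000): 1000 + j529 → |·| = √(1000²+529²) = √1279841 ≈ 1131.3, ∠ = arctan(529/1000) ≈ 27.88°
pole (s+40): 40 + j529 → |·| = √(40²+529²) = √281441 ≈ 530.51, ∠ = arctan(529/40) ≈ 85.68°
pole (s+529): 529 + j529 → |·| = √(529²+529²) = √559682 ≈ 748.12, ∠ = arctan(529/529) ≈ 45.00°
|H| = 20 · 1131.3 / 3.9689e+05 ≈ 0.057008
Gain = 20 log₁₀(0.057008) ≈ -24.88 dB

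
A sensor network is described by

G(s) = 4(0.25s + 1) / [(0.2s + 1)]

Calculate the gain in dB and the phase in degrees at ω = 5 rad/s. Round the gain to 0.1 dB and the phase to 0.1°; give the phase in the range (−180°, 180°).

At ω = 5 rad/s:
zero (1 + j5·0.25) = 1 + j1.25 → |·| ≈ 1.6008, ∠ ≈ 51.34°
pole (1 + j5·0.2) = 1 + j1 → |·| ≈ 1.4142, ∠ ≈ 45.00°
|G| = 4 · 1.6008 / (1.4142) ≈ 4.5278
Gain = 20 log₁₀(4.5278) ≈ 13.12 dB
∠G = (51.34°) − (45.00°) = 6.34°

13.1 dB, 6.3°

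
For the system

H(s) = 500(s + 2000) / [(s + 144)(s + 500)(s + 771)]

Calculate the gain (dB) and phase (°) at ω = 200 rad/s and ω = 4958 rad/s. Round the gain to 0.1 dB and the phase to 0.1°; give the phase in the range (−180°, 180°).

ω = 200: -40.4 dB, -84.9°; ω = 4958: -93.3 dB, 174.3°

At s = jω = j200:
zero (s+2000): 2000 + j200 → |·| = √(2000²+200²) = √4040000 ≈ 2010, ∠ = arctan(200/2000) ≈ 5.71°
pole (s+144): 144 + j200 → |·| = √(144²+200²) = √60736 ≈ 246.45, ∠ = arctan(200/144) ≈ 54.25°
pole (s+500): 500 + j200 → |·| = √(500²+200²) = √290000 ≈ 538.52, ∠ = arctan(200/500) ≈ 21.80°
pole (s+771): 771 + j200 → |·| = √(771²+200²) = √634441 ≈ 796.52, ∠ = arctan(200/771) ≈ 14.54°
|H| = 500 · 2010 / 1.0571e+08 ≈ 0.0095071
Gain = 20 log₁₀(0.0095071) ≈ -40.44 dB
∠H = 5.71° − 90.59° = -84.88°

At s = jω = j4958:
zero (s+2000): 2000 + j4958 → |·| = √(2000²+4958²) = √28581764 ≈ 5346.2, ∠ = arctan(4958/2000) ≈ 68.03°
pole (s+144): 144 + j4958 → |·| = √(144²+4958²) = √24602500 ≈ 4960.1, ∠ = arctan(4958/144) ≈ 88.34°
pole (s+500): 500 + j4958 → |·| = √(500²+4958²) = √24831764 ≈ 4983.1, ∠ = arctan(4958/500) ≈ 84.24°
pole (s+771): 771 + j4958 → |·| = √(771²+4958²) = √25176205 ≈ 5017.6, ∠ = arctan(4958/771) ≈ 81.16°
|H| = 500 · 5346.2 / 1.2402e+11 ≈ 2.1554e-05
Gain = 20 log₁₀(2.1554e-05) ≈ -93.33 dB
∠H = 68.03° − 253.74° = -185.71° ≡ 174.29° (principal value)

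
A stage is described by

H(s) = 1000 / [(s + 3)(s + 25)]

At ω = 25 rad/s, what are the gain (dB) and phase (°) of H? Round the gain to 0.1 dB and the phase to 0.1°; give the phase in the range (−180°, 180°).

At s = jω = j25:
pole (s+3): 3 + j25 → |·| = √(3²+25²) = √634 ≈ 25.179, ∠ = arctan(25/3) ≈ 83.16°
pole (s+25): 25 + j25 → |·| = √(25²+25²) = √1250 ≈ 35.355, ∠ = arctan(25/25) ≈ 45.00°
|H| = 1000 / 890.2 ≈ 1.1233
Gain = 20 log₁₀(1.1233) ≈ 1.01 dB
∠H = 0.00° − 128.16° = -128.16°

1.0 dB, -128.2°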